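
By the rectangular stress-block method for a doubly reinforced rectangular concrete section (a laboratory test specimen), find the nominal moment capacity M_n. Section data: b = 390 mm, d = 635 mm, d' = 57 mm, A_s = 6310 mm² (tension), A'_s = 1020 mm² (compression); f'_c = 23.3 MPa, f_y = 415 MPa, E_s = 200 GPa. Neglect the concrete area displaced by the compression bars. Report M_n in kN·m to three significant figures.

Assume both tension and compression steel yield.
Net tension couple steel: A_s − A'_s = 5290 mm².
a = (A_s − A'_s) f_y / (0.85 f'_c b) = 2195350/(0.85 × 23.3 × 390) = 284.23 mm.
c = a/β₁ = 284.23/0.85 = 334.39 mm; ε'_s = 0.003(c − d')/c = 0.0025 ≥ f_y/E_s = 0.0021, so compression steel does yield.
M_n = (A_s − A'_s) f_y (d − a/2) + A'_s f_y (d − d') = [2195350 × (635 − 142.115) + 423300 × (635 − 57)] × 10⁻⁶ = 1082.06 + 244.67 = 1326.73 kN·m.

M_n ≈ 1330 kN·m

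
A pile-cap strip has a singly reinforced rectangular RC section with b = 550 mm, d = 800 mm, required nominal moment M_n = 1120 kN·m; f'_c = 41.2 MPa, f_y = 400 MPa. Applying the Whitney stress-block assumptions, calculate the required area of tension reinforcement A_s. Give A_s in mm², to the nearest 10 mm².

With M_n = 0.85 f'_c a b (d − a/2), solve the quadratic for a:
a = d − √(d² − 2M_n/(0.85 f'_c b)) = 800 − √(800² − 2 × 1120×10⁶/(0.85 × 41.2 × 550)) = 76.33 mm.
A_s = 0.85 f'_c a b / f_y = 0.85 × 41.2 × 76.33 × 550 / 400 = 3675.5 mm².

A_s ≈ 3680 mm²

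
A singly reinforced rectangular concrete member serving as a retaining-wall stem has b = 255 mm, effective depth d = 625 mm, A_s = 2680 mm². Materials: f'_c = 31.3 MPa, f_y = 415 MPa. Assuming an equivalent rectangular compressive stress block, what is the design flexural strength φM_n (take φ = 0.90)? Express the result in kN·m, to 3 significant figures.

φM_n ≈ 544 kN·m

T = A_s f_y = 2680 × 415 = 1112200 N = 1112.2 kN.
From C = T: a = T/(0.85 f'_c b) = 1112200/(0.85 × 31.3 × 255) = 163.94 mm.
M_n = T(d − a/2) = 1112.2 kN × (625 − 81.97) mm = 603.96 kN·m.
φM_n = 0.90 × 603.96 = 543.56 kN·m.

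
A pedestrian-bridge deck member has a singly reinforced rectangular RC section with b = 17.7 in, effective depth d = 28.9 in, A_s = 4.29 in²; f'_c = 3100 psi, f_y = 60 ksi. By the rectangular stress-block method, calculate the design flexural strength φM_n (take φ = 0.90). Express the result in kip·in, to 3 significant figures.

φM_n ≈ 6060 kip·in

T = A_s f_y = 4.29 × 60 = 257.4 kips.
a = T/(0.85 f'_c b) = 257.4/(0.85 × 3.1 × 17.7) = 5.519 in.
M_n = T(d − a/2) = 257.4 × (28.9 − 2.7595) = 6728.6 kip·in.
φM_n = 0.90 × 6728.6 = 6055.7 kip·in.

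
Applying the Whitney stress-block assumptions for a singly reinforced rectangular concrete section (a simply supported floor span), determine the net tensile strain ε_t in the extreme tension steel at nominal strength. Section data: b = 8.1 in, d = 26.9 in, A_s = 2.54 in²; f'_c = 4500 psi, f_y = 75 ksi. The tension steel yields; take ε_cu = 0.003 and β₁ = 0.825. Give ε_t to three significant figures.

ε_t ≈ 0.00783

a = A_s f_y/(0.85 f'_c b) = 6.149 in.
β₁ = 0.825, so c = a/β₁ = 6.149/0.825 = 7.453 in.
From the linear strain diagram with ε_cu = 0.003: ε_t = 0.003 (d − c)/c = 0.003 × (26.9 − 7.453)/7.453 = 0.00783.
Since ε_t ≥ 0.005, the section is tension-controlled.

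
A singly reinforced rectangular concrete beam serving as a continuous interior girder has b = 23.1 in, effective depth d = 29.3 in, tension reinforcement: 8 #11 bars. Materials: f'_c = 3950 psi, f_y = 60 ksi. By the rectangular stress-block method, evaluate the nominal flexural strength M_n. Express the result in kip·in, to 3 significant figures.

M_n ≈ 18300 kip·in

A_s = 8 × 1.56 = 12.48 in².
T = A_s f_y = 12.48 × 60 = 748.8 kips.
a = T/(0.85 f'_c b) = 748.8/(0.85 × 3.95 × 23.1) = 9.655 in.
M_n = T(d − a/2) = 748.8 × (29.3 − 4.8275) = 18325.0 kip·in.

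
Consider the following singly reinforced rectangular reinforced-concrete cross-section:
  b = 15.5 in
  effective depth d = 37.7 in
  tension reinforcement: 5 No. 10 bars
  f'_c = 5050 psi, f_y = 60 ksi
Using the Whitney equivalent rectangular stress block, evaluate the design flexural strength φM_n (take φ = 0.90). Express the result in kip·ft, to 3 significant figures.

A_s = 5 × 1.27 = 6.35 in².
T = A_s f_y = 6.35 × 60 = 381 kips.
a = T/(0.85 f'_c b) = 381/(0.85 × 5.05 × 15.5) = 5.726 in.
M_n = T(d − a/2) = 381 × (37.7 − 2.863) = 13272.9 kip·in = 13272.9/12 = 1106.08 kip·ft.
φM_n = 0.90 × 1106.08 = 995.47 kip·ft.

φM_n ≈ 995 kip·ft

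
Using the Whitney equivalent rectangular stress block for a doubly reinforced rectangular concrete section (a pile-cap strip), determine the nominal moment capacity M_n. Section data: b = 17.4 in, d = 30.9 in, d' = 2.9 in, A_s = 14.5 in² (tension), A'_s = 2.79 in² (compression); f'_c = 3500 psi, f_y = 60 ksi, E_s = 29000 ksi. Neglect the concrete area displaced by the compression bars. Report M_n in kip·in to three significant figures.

M_n ≈ 21600 kip·in

Assume both steels yield.
a = (A_s − A'_s) f_y/(0.85 f'_c b) = (14.5 − 2.79) × 60/(0.85 × 3.5 × 17.4) = 13.573 in.
c = a/β₁ = 13.573/0.85 = 15.968 in; ε'_s = 0.003(c − d')/c = 0.0025 ≥ ε_y = 0.0021, so the compression steel yields.
M_n = (A_s − A'_s) f_y (d − a/2) + A'_s f_y (d − d') = 702.6 × (30.9 − 6.7865) + 167.4 × (30.9 − 2.9) = 16942.1 + 4687.2 = 21629.3 kip·in.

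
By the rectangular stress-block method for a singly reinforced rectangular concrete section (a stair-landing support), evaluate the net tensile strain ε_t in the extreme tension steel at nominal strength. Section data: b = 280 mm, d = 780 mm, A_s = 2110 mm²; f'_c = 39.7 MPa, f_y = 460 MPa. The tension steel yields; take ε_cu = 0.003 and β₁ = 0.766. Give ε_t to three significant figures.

ε_t ≈ 0.0144

a = A_s f_y/(0.85 f'_c b) = 102.72 mm.
β₁ = 0.766, so c = a/β₁ = 102.72/0.766 = 134.10 mm.
From the linear strain diagram with ε_cu = 0.003: ε_t = 0.003 (d − c)/c = 0.003 × (780 − 134.10)/134.10 = 0.0144.
Since ε_t ≥ 0.005, the section is tension-controlled.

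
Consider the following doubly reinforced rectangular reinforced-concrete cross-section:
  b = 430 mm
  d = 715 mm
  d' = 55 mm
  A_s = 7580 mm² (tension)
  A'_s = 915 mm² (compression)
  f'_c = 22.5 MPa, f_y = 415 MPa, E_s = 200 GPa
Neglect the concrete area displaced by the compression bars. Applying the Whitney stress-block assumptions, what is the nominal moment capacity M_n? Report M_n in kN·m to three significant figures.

M_n ≈ 1760 kN·m

Assume both tension and compression steel yield.
Net tension couple steel: A_s − A'_s = 6665 mm².
a = (A_s − A'_s) f_y / (0.85 f'_c b) = 2765975/(0.85 × 22.5 × 430) = 336.34 mm.
c = a/β₁ = 336.34/0.85 = 395.69 mm; ε'_s = 0.003(c − d')/c = 0.0026 ≥ f_y/E_s = 0.0021, so compression steel does yield.
M_n = (A_s − A'_s) f_y (d − a/2) + A'_s f_y (d − d') = [2765975 × (715 − 168.17) + 379725 × (715 − 55)] × 10⁻⁶ = 1512.52 + 250.62 = 1763.14 kN·m.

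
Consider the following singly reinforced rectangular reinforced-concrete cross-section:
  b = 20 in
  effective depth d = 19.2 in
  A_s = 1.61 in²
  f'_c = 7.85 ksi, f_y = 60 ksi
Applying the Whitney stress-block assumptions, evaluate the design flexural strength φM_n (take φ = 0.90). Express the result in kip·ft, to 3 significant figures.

φM_n ≈ 136 kip·ft

T = A_s f_y = 1.61 × 60 = 96.6 kips.
a = T/(0.85 f'_c b) = 96.6/(0.85 × 7.85 × 20) = 0.724 in.
M_n = T(d − a/2) = 96.6 × (19.2 − 0.362) = 1819.8 kip·in = 1819.8/12 = 151.65 kip·ft.
φM_n = 0.90 × 151.65 = 136.49 kip·ft.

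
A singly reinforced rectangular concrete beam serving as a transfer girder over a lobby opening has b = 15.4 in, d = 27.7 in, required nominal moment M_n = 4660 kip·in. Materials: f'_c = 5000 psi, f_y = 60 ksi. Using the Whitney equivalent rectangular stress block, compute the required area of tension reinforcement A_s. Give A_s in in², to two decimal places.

A_s ≈ 2.95 in²

From M_n = 0.85 f'_c a b (d − a/2):
a = d − √(d² − 2M_n/(0.85 f'_c b)) = 27.7 − √(27.7² − 2 × 4660/(0.85 × 5 × 15.4)) = 2.702 in.
A_s = 0.85 f'_c a b / f_y = 0.85 × 5 × 2.702 × 15.4 / 60 = 2.947 in².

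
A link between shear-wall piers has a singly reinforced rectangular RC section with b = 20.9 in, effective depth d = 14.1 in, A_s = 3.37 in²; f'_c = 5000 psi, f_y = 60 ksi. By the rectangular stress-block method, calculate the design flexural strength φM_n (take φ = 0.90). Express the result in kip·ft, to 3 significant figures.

φM_n ≈ 197 kip·ft

T = A_s f_y = 3.37 × 60 = 202.2 kips.
a = T/(0.85 f'_c b) = 202.2/(0.85 × 5 × 20.9) = 2.276 in.
M_n = T(d − a/2) = 202.2 × (14.1 − 1.138) = 2620.9 kip·in = 2620.9/12 = 218.41 kip·ft.
φM_n = 0.90 × 218.41 = 196.57 kip·ft.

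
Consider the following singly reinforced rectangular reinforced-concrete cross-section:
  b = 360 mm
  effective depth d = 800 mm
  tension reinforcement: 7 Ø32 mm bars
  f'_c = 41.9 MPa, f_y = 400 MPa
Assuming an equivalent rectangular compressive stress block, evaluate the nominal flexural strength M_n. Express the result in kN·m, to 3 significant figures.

M_n ≈ 1600 kN·m

A_s = 7 × 804 = 5628 mm².
T = A_s f_y = 5628 × 400 = 2251200 N = 2251.2 kN.
From C = T: a = T/(0.85 f'_c b) = 2251200/(0.85 × 41.9 × 360) = 175.58 mm.
M_n = T(d − a/2) = 2251.2 kN × (800 − 87.79) mm = 1603.33 kN·m.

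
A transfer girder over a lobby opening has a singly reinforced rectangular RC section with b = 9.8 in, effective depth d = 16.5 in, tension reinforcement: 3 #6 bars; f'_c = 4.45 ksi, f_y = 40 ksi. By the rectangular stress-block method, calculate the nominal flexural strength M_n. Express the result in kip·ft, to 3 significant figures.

A_s = 3 × 0.44 = 1.32 in².
T = A_s f_y = 1.32 × 40 = 52.8 kips.
a = T/(0.85 f'_c b) = 52.8/(0.85 × 4.45 × 9.8) = 1.424 in.
M_n = T(d − a/2) = 52.8 × (16.5 − 0.712) = 833.6 kip·in = 833.6/12 = 69.47 kip·ft.

M_n ≈ 69.5 kip·ft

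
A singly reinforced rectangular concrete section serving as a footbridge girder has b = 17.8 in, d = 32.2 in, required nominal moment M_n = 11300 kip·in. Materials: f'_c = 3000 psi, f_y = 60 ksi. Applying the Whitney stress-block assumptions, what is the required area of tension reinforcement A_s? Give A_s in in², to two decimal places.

From M_n = 0.85 f'_c a b (d − a/2):
a = d − √(d² − 2M_n/(0.85 f'_c b)) = 32.2 − √(32.2² − 2 × 11300/(0.85 × 3 × 17.8)) = 8.985 in.
A_s = 0.85 f'_c a b / f_y = 0.85 × 3 × 8.985 × 17.8 / 60 = 6.797 in².

A_s ≈ 6.80 in²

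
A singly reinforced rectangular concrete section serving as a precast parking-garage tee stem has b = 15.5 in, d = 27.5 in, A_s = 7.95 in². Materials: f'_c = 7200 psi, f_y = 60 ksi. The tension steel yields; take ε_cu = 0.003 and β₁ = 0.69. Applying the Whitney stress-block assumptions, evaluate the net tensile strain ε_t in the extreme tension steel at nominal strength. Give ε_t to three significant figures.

ε_t ≈ 0.00832

a = A_s f_y/(0.85 f'_c b) = 5.028 in.
β₁ = 0.69, so c = a/β₁ = 5.028/0.69 = 7.287 in.
From the linear strain diagram with ε_cu = 0.003: ε_t = 0.003 (d − c)/c = 0.003 × (27.5 − 7.287)/7.287 = 0.00832.
Since ε_t ≥ 0.005, the section is tension-controlled.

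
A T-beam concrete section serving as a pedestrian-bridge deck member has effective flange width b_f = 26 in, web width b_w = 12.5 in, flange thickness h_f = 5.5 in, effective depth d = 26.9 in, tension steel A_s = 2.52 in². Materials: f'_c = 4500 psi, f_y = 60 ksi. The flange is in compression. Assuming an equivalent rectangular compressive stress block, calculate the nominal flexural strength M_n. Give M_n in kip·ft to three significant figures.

M_n ≈ 329 kip·ft

Tension: T = A_s f_y = 2.52 × 60 = 151.2 kips.
Try a within the flange: a = T/(0.85 f'_c b_f) = 151.2/(0.85 × 4.5 × 26) = 1.520 in.
Since a = 1.520 ≤ h_f = 5.5 in, the stress block lies entirely in the flange; analyse as a rectangular beam of width b_f.
M_n = T(d − a/2) = 151.2 × (26.9 − 0.76) = 3952.4 kip·in.
M_n = 3952.4/12 = 329.37 kip·ft.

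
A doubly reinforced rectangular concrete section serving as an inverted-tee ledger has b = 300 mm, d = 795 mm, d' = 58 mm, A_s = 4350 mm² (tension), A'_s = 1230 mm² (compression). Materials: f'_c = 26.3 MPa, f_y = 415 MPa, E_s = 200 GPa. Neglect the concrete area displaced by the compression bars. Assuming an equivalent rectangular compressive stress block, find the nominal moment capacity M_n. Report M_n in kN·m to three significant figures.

M_n ≈ 1280 kN·m

Assume both tension and compression steel yield.
Net tension couple steel: A_s − A'_s = 3120 mm².
a = (A_s − A'_s) f_y / (0.85 f'_c b) = 1294800/(0.85 × 26.3 × 300) = 193.07 mm.
c = a/β₁ = 193.07/0.85 = 227.14 mm; ε'_s = 0.003(c − d')/c = 0.0022 ≥ f_y/E_s = 0.0021, so compression steel does yield.
M_n = (A_s − A'_s) f_y (d − a/2) + A'_s f_y (d − d') = [1294800 × (795 − 96.535) + 510450 × (795 − 58)] × 10⁻⁶ = 904.37 + 376.20 = 1280.57 kN·m.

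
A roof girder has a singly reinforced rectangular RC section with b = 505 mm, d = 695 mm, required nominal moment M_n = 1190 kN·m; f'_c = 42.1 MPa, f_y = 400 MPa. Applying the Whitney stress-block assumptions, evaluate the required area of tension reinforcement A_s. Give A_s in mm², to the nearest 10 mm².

A_s ≈ 4620 mm²

With M_n = 0.85 f'_c a b (d − a/2), solve the quadratic for a:
a = d − √(d² − 2M_n/(0.85 f'_c b)) = 695 − √(695² − 2 × 1190×10⁶/(0.85 × 42.1 × 505)) = 102.27 mm.
A_s = 0.85 f'_c a b / f_y = 0.85 × 42.1 × 102.27 × 505 / 400 = 4620.4 mm².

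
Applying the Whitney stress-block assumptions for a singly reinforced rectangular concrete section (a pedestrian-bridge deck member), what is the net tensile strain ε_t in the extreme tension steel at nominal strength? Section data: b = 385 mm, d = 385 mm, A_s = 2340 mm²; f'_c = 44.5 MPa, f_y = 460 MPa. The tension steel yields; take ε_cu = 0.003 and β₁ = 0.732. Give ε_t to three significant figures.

ε_t ≈ 0.00844

a = A_s f_y/(0.85 f'_c b) = 73.92 mm.
β₁ = 0.732, so c = a/β₁ = 73.92/0.732 = 100.98 mm.
From the linear strain diagram with ε_cu = 0.003: ε_t = 0.003 (d − c)/c = 0.003 × (385 − 100.98)/100.98 = 0.00844.
Since ε_t ≥ 0.005, the section is tension-controlled.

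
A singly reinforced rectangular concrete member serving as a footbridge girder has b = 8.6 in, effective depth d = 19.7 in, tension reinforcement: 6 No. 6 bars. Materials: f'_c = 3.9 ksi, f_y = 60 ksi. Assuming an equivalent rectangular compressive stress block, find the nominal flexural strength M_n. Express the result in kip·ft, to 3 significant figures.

A_s = 6 × 0.44 = 2.64 in².
T = A_s f_y = 2.64 × 60 = 158.4 kips.
a = T/(0.85 f'_c b) = 158.4/(0.85 × 3.9 × 8.6) = 5.556 in.
M_n = T(d − a/2) = 158.4 × (19.7 − 2.778) = 2680.4 kip·in = 2680.4/12 = 223.37 kip·ft.

M_n ≈ 223 kip·ft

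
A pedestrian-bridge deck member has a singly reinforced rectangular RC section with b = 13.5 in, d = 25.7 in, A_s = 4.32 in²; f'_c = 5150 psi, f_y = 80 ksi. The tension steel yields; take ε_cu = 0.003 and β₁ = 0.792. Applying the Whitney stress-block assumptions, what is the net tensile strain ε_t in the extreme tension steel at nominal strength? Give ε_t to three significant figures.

ε_t ≈ 0.00744

a = A_s f_y/(0.85 f'_c b) = 5.848 in.
β₁ = 0.792, so c = a/β₁ = 5.848/0.792 = 7.384 in.
From the linear strain diagram with ε_cu = 0.003: ε_t = 0.003 (d − c)/c = 0.003 × (25.7 − 7.384)/7.384 = 0.00744.
Since ε_t ≥ 0.005, the section is tension-controlled.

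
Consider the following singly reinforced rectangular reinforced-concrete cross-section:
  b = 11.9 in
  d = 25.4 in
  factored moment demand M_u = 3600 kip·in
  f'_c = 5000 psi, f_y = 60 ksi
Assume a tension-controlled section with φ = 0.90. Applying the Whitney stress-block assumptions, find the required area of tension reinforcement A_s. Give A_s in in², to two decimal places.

M_n = M_u/φ = 3600/0.90 = 4000 kip·in.
From M_n = 0.85 f'_c a b (d − a/2):
a = d − √(d² − 2M_n/(0.85 f'_c b)) = 25.4 − √(25.4² − 2 × 4000/(0.85 × 5 × 11.9)) = 3.332 in.
A_s = 0.85 f'_c a b / f_y = 0.85 × 5 × 3.332 × 11.9 / 60 = 2.809 in².

A_s ≈ 2.81 in²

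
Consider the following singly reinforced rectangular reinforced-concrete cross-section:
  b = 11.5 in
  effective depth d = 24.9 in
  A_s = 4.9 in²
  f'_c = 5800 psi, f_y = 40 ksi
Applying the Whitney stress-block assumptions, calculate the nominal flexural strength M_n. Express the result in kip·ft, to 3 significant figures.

M_n ≈ 378 kip·ft

T = A_s f_y = 4.9 × 40 = 196 kips.
a = T/(0.85 f'_c b) = 196/(0.85 × 5.8 × 11.5) = 3.457 in.
M_n = T(d − a/2) = 196 × (24.9 − 1.7285) = 4541.6 kip·in = 4541.6/12 = 378.47 kip·ft.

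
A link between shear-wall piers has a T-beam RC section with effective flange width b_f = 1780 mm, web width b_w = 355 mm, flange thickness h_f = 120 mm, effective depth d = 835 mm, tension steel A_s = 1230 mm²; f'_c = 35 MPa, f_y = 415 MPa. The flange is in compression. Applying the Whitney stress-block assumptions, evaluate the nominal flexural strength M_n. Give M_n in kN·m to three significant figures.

M_n ≈ 424 kN·m

Tension: T = A_s f_y = 1230 × 415 = 510450 N.
Try a within the flange: a = T/(0.85 f'_c b_f) = 510450/(0.85 × 35 × 1780) = 9.64 mm.
Since a = 9.64 ≤ h_f = 120 mm, the stress block lies entirely in the flange; analyse as a rectangular beam of width b_f.
M_n = T(d − a/2) = 510450 × (835 − 4.82) = 423.77 × 10⁶ N·mm.
M_n = 423.77 kN·m.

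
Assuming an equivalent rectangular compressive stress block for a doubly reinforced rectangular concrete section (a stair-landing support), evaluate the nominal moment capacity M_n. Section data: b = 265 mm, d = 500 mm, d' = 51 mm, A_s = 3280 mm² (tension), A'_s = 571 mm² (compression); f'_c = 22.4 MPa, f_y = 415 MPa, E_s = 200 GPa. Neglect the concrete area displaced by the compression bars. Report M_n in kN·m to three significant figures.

Assume both tension and compression steel yield.
Net tension couple steel: A_s − A'_s = 2709 mm².
a = (A_s − A'_s) f_y / (0.85 f'_c b) = 1124235/(0.85 × 22.4 × 265) = 222.81 mm.
c = a/β₁ = 222.81/0.85 = 262.13 mm; ε'_s = 0.003(c − d')/c = 0.0024 ≥ f_y/E_s = 0.0021, so compression steel does yield.
M_n = (A_s − A'_s) f_y (d − a/2) + A'_s f_y (d − d') = [1124235 × (500 − 111.405) + 236965 × (500 − 51)] × 10⁻⁶ = 436.87 + 106.40 = 543.27 kN·m.

M_n ≈ 543 kN·m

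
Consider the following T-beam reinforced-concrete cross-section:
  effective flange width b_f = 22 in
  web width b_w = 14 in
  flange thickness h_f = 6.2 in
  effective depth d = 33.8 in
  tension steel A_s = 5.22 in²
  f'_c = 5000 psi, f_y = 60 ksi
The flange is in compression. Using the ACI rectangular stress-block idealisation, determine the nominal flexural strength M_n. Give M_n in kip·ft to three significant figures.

Tension: T = A_s f_y = 5.22 × 60 = 313.2 kips.
Try a within the flange: a = T/(0.85 f'_c b_f) = 313.2/(0.85 × 5 × 22) = 3.350 in.
Since a = 3.350 ≤ h_f = 6.2 in, the stress block lies entirely in the flange; analyse as a rectangular beam of width b_f.
M_n = T(d − a/2) = 313.2 × (33.8 − 1.675) = 10061.6 kip·in.
M_n = 10061.6/12 = 838.47 kip·ft.

M_n ≈ 838 kip·ft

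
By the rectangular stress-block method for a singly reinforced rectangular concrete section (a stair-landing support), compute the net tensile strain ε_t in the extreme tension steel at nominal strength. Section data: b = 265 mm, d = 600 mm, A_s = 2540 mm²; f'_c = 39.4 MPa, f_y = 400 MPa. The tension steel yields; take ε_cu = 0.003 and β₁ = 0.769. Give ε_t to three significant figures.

ε_t ≈ 0.00909

a = A_s f_y/(0.85 f'_c b) = 114.48 mm.
β₁ = 0.769, so c = a/β₁ = 114.48/0.769 = 148.87 mm.
From the linear strain diagram with ε_cu = 0.003: ε_t = 0.003 (d − c)/c = 0.003 × (600 − 148.87)/148.87 = 0.00909.
Since ε_t ≥ 0.005, the section is tension-controlled.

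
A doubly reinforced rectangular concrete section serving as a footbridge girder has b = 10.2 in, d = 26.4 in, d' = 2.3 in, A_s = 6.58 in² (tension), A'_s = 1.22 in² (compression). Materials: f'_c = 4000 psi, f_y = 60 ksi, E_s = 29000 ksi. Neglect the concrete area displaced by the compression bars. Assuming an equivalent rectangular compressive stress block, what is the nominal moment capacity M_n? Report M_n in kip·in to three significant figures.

Assume both steels yield.
a = (A_s − A'_s) f_y/(0.85 f'_c b) = (6.58 − 1.22) × 60/(0.85 × 4 × 10.2) = 9.273 in.
c = a/β₁ = 9.273/0.85 = 10.909 in; ε'_s = 0.003(c − d')/c = 0.0024 ≥ ε_y = 0.0021, so the compression steel yields.
M_n = (A_s − A'_s) f_y (d − a/2) + A'_s f_y (d − d') = 321.6 × (26.4 − 4.6365) + 73.2 × (26.4 − 2.3) = 6999.1 + 1764.1 = 8763.2 kip·in.

M_n ≈ 8760 kip·in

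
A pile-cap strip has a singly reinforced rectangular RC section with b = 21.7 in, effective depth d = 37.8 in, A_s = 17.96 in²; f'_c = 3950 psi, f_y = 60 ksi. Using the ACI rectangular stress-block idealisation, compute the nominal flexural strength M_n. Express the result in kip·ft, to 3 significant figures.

M_n ≈ 2730 kip·ft

T = A_s f_y = 17.96 × 60 = 1077.6 kips.
a = T/(0.85 f'_c b) = 1077.6/(0.85 × 3.95 × 21.7) = 14.790 in.
M_n = T(d − a/2) = 1077.6 × (37.8 − 7.395) = 32764.4 kip·in = 32764.4/12 = 2730.37 kip·ft.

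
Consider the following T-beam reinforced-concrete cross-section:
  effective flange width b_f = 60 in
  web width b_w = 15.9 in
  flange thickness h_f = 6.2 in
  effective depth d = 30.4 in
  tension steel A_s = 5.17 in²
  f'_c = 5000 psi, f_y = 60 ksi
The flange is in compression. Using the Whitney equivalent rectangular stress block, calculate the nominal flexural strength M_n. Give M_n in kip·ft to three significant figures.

Tension: T = A_s f_y = 5.17 × 60 = 310.2 kips.
Try a within the flange: a = T/(0.85 f'_c b_f) = 310.2/(0.85 × 5 × 60) = 1.216 in.
Since a = 1.216 ≤ h_f = 6.2 in, the stress block lies entirely in the flange; analyse as a rectangular beam of width b_f.
M_n = T(d − a/2) = 310.2 × (30.4 − 0.608) = 9241.5 kip·in.
M_n = 9241.5/12 = 770.13 kip·ft.

M_n ≈ 770 kip·ft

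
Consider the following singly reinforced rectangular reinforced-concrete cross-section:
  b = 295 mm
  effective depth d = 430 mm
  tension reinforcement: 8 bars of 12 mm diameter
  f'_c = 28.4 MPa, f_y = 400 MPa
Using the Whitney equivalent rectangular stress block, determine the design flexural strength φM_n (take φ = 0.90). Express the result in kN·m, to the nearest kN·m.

φM_n ≈ 132 kN·m

A_s = 8 × 113 = 904 mm².
T = A_s f_y = 904 × 400 = 361600 N = 361.6 kN.
From C = T: a = T/(0.85 f'_c b) = 361600/(0.85 × 28.4 × 295) = 50.78 mm.
M_n = T(d − a/2) = 361.6 kN × (430 − 25.39) mm = 146.31 kN·m.
φM_n = 0.90 × 146.31 = 131.68 kN·m.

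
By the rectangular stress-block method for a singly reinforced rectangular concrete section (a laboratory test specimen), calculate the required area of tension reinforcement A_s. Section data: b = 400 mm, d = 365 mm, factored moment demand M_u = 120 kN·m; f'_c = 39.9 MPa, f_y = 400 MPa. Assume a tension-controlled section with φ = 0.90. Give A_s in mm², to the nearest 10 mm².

A_s ≈ 950 mm²

M_n = M_u/φ = 120/0.90 = 133.333 kN·m.
With M_n = 0.85 f'_c a b (d − a/2), solve the quadratic for a:
a = d − √(d² − 2M_n/(0.85 f'_c b)) = 365 − √(365² − 2 × 133.333×10⁶/(0.85 × 39.9 × 400)) = 28.00 mm.
A_s = 0.85 f'_c a b / f_y = 0.85 × 39.9 × 28.00 × 400 / 400 = 949.6 mm².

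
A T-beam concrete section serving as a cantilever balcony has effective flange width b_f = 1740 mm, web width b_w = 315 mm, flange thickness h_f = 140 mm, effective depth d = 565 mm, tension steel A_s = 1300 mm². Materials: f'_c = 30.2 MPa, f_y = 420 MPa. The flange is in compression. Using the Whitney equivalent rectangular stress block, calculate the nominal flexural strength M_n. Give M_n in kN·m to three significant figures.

M_n ≈ 305 kN·m

Tension: T = A_s f_y = 1300 × 420 = 546000 N.
Try a within the flange: a = T/(0.85 f'_c b_f) = 546000/(0.85 × 30.2 × 1740) = 12.22 mm.
Since a = 12.22 ≤ h_f = 140 mm, the stress block lies entirely in the flange; analyse as a rectangular beam of width b_f.
M_n = T(d − a/2) = 546000 × (565 − 6.11) = 305.15 × 10⁶ N·mm.
M_n = 305.15 kN·m.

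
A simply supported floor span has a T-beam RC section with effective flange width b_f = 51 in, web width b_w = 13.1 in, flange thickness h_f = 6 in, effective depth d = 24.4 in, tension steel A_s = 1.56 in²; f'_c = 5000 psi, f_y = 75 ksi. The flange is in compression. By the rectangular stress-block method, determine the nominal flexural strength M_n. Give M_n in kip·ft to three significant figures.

M_n ≈ 235 kip·ft

Tension: T = A_s f_y = 1.56 × 75 = 117 kips.
Try a within the flange: a = T/(0.85 f'_c b_f) = 117/(0.85 × 5 × 51) = 0.540 in.
Since a = 0.540 ≤ h_f = 6 in, the stress block lies entirely in the flange; analyse as a rectangular beam of width b_f.
M_n = T(d − a/2) = 117 × (24.4 − 0.27) = 2823.2 kip·in.
M_n = 2823.2/12 = 235.27 kip·ft.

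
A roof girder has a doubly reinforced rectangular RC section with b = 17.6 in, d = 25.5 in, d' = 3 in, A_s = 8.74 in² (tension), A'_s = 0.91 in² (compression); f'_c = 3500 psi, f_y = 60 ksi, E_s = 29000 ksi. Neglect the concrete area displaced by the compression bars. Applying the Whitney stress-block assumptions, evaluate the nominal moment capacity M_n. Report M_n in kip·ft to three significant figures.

Assume both steels yield.
a = (A_s − A'_s) f_y/(0.85 f'_c b) = (8.74 − 0.91) × 60/(0.85 × 3.5 × 17.6) = 8.972 in.
c = a/β₁ = 8.972/0.85 = 10.555 in; ε'_s = 0.003(c − d')/c = 0.0021 ≥ ε_y = 0.0021, so the compression steel yields.
M_n = (A_s − A'_s) f_y (d − a/2) + A'_s f_y (d − d') = 469.8 × (25.5 − 4.486) + 54.6 × (25.5 − 3) = 9872.4 + 1228.5 = 11100.9 kip·in = 11100.9/12 = 925.08 kip·ft.

M_n ≈ 925 kip·ft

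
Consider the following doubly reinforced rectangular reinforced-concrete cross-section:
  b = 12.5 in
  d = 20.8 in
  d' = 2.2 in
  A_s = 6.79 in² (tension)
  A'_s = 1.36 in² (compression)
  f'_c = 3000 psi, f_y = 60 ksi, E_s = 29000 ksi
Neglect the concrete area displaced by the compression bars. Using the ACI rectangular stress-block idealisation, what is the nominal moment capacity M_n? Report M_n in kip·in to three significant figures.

Assume both steels yield.
a = (A_s − A'_s) f_y/(0.85 f'_c b) = (6.79 − 1.36) × 60/(0.85 × 3 × 12.5) = 10.221 in.
c = a/β₁ = 10.221/0.85 = 12.025 in; ε'_s = 0.003(c − d')/c = 0.0025 ≥ ε_y = 0.0021, so the compression steel yields.
M_n = (A_s − A'_s) f_y (d − a/2) + A'_s f_y (d − d') = 325.8 × (20.8 − 5.1105) + 81.6 × (20.8 − 2.2) = 5111.6 + 1517.8 = 6629.4 kip·in.

M_n ≈ 6630 kip·in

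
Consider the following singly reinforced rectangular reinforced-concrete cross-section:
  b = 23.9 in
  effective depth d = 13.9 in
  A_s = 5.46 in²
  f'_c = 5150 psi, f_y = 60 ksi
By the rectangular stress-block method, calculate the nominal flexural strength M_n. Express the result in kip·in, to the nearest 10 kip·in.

T = A_s f_y = 5.46 × 60 = 327.6 kips.
a = T/(0.85 f'_c b) = 327.6/(0.85 × 5.15 × 23.9) = 3.131 in.
M_n = T(d − a/2) = 327.6 × (13.9 − 1.5655) = 4040.8 kip·in.

M_n ≈ 4040 kip·in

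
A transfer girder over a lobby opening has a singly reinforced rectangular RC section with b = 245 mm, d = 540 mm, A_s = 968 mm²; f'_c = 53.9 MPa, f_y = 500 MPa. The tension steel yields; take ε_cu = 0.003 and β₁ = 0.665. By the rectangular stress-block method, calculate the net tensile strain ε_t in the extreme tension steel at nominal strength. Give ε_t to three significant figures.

a = A_s f_y/(0.85 f'_c b) = 43.12 mm.
β₁ = 0.665, so c = a/β₁ = 43.12/0.665 = 64.84 mm.
From the linear strain diagram with ε_cu = 0.003: ε_t = 0.003 (d − c)/c = 0.003 × (540 − 64.84)/64.84 = 0.0220.
Since ε_t ≥ 0.005, the section is tension-controlled.

ε_t ≈ 0.0220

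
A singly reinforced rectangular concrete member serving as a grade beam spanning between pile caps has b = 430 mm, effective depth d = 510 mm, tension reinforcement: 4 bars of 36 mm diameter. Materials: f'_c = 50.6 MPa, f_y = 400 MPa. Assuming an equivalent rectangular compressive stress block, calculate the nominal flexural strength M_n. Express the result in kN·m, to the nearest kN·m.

A_s = 4 × 1018 = 4072 mm².
T = A_s f_y = 4072 × 400 = 1628800 N = 1628.8 kN.
From C = T: a = T/(0.85 f'_c b) = 1628800/(0.85 × 50.6 × 430) = 88.07 mm.
M_n = T(d − a/2) = 1628.8 kN × (510 − 44.035) mm = 758.96 kN·m.

M_n ≈ 759 kN·m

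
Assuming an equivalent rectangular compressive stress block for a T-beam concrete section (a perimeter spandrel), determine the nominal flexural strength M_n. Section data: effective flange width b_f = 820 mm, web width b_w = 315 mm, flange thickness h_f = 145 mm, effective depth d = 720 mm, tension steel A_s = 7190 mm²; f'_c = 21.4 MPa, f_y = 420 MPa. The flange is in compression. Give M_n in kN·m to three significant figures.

M_n ≈ 1830 kN·m

Tension: T = A_s f_y = 7190 × 420 = 3019800 N.
Try a within the flange: a = T/(0.85 f'_c b_f) = 3019800/(0.85 × 21.4 × 820) = 202.46 mm.
a = 202.46 > h_f = 145 mm: the block extends into the web. Split into flange-overhang and web parts.
C_f = 0.85 f'_c (b_f − b_w) h_f = 0.85 × 21.4 × (820 − 315) × 145 = 1331963 N.
Remaining web compression depth: a_w = (T − C_f)/(0.85 f'_c b_w) = (3019800 − 1331963)/(0.85 × 21.4 × 315) = 294.57 mm.
M_n = C_f(d − h_f/2) + (T − C_f)(d − a_w/2) = 1331963 × (720 − 72.5) + 1687837 × (720 − 147.285) = 862.45 + 966.65 = 1829.10 × 10⁶ N·mm.
M_n = 1829.10 kN·m.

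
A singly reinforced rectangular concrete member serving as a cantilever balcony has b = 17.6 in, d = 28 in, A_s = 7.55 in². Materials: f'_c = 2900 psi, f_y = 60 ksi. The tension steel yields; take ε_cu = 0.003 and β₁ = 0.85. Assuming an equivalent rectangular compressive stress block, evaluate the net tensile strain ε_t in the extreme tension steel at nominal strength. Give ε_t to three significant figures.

a = A_s f_y/(0.85 f'_c b) = 10.442 in.
β₁ = 0.85, so c = a/β₁ = 10.442/0.85 = 12.285 in.
From the linear strain diagram with ε_cu = 0.003: ε_t = 0.003 (d − c)/c = 0.003 × (28 − 12.285)/12.285 = 0.00384.
ε_t < 0.004 — the section is over-reinforced for flexure under ACI limits.

ε_t ≈ 0.00384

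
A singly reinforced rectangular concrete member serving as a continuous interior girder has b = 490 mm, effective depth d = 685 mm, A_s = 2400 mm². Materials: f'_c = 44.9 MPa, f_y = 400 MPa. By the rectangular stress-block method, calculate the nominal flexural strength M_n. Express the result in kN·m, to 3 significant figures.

T = A_s f_y = 2400 × 400 = 960000 N = 960 kN.
From C = T: a = T/(0.85 f'_c b) = 960000/(0.85 × 44.9 × 490) = 51.33 mm.
M_n = T(d − a/2) = 960 kN × (685 − 25.665) mm = 632.96 kN·m.

M_n ≈ 633 kN·m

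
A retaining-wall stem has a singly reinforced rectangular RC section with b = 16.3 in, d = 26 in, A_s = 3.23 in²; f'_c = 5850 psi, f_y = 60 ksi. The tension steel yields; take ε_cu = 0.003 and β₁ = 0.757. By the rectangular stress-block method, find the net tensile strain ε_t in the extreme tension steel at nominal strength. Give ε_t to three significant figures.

ε_t ≈ 0.0217

a = A_s f_y/(0.85 f'_c b) = 2.391 in.
β₁ = 0.757, so c = a/β₁ = 2.391/0.757 = 3.159 in.
From the linear strain diagram with ε_cu = 0.003: ε_t = 0.003 (d − c)/c = 0.003 × (26 − 3.159)/3.159 = 0.0217.
Since ε_t ≥ 0.005, the section is tension-controlled.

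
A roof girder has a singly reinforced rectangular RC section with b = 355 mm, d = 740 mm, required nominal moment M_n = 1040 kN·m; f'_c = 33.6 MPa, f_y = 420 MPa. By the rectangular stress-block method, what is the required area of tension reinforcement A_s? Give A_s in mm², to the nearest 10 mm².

A_s ≈ 3740 mm²

With M_n = 0.85 f'_c a b (d − a/2), solve the quadratic for a:
a = d − √(d² − 2M_n/(0.85 f'_c b)) = 740 − √(740² − 2 × 1040×10⁶/(0.85 × 33.6 × 355)) = 154.81 mm.
A_s = 0.85 f'_c a b / f_y = 0.85 × 33.6 × 154.81 × 355 / 420 = 3737.1 mm².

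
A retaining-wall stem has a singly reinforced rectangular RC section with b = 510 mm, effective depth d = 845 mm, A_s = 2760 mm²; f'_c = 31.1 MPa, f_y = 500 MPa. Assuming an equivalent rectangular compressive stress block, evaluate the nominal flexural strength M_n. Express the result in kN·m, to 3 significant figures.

M_n ≈ 1100 kN·m

T = A_s f_y = 2760 × 500 = 1380000 N = 1380 kN.
From C = T: a = T/(0.85 f'_c b) = 1380000/(0.85 × 31.1 × 510) = 102.36 mm.
M_n = T(d − a/2) = 1380 kN × (845 − 51.18) mm = 1095.47 kN·m.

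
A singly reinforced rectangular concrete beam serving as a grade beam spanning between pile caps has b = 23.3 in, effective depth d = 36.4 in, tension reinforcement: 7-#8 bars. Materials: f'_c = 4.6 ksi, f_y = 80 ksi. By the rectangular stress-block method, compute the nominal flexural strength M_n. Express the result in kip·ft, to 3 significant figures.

A_s = 7 × 0.79 = 5.53 in².
T = A_s f_y = 5.53 × 80 = 442.4 kips.
a = T/(0.85 f'_c b) = 442.4/(0.85 × 4.6 × 23.3) = 4.856 in.
M_n = T(d − a/2) = 442.4 × (36.4 − 2.428) = 15029.2 kip·in = 15029.2/12 = 1252.43 kip·ft.

M_n ≈ 1250 kip·ft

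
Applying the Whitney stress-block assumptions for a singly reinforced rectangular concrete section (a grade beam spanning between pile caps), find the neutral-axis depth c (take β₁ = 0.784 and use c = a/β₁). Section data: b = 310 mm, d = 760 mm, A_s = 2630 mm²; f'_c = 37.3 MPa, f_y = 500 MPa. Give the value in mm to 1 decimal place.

c ≈ 170.7 mm

T = A_s f_y = 2630 × 500 = 1315000 N = 1315 kN.
Setting C = 0.85 f'_c a b equal to T: a = 1315000/(0.85 × 37.3 × 310) = 133.794 mm.
With β₁ = 0.784, c = a/β₁ = 133.794/0.784 = 170.7 mm.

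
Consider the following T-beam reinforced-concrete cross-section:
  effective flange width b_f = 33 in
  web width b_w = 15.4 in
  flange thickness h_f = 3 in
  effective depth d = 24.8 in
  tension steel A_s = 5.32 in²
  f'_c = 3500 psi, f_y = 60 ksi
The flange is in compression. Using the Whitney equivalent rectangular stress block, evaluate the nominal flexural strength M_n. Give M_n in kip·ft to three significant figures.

M_n ≈ 616 kip·ft

Tension: T = A_s f_y = 5.32 × 60 = 319.2 kips.
Try a within the flange: a = T/(0.85 f'_c b_f) = 319.2/(0.85 × 3.5 × 33) = 3.251 in.
a = 3.251 > h_f = 3 in: the block extends into the web. Split into flange-overhang and web parts.
C_f = 0.85 f'_c (b_f − b_w) h_f = 0.85 × 3.5 × (33 − 15.4) × 3 = 157.1 kips.
Remaining web compression depth: a_w = (T − C_f)/(0.85 f'_c b_w) = (319.2 − 157.1)/(0.85 × 3.5 × 15.4) = 3.538 in.
M_n = C_f(d − h_f/2) + (T − C_f)(d − a_w/2) = 157.1 × (24.8 − 1.5) + 162.1 × (24.8 − 1.769) = 3660.4 + 3733.3 = 7393.7 kip·in.
M_n = 7393.7/12 = 616.14 kip·ft.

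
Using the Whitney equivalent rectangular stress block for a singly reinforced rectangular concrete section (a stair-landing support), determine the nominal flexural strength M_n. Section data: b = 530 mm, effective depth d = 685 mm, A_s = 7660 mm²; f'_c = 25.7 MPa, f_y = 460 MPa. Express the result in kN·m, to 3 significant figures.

T = A_s f_y = 7660 × 460 = 3523600 N = 3523.6 kN.
From C = T: a = T/(0.85 f'_c b) = 3523600/(0.85 × 25.7 × 530) = 304.34 mm.
M_n = T(d − a/2) = 3523.6 kN × (685 − 152.17) mm = 1877.48 kN·m.

M_n ≈ 1880 kN·m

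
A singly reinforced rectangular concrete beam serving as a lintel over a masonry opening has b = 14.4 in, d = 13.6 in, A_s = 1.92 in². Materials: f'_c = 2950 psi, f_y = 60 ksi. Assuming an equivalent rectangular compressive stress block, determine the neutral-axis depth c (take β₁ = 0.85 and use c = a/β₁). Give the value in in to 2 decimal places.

c ≈ 3.75 in

T = A_s f_y = 1.92 × 60 = 115.2 kips.
a = T/(0.85 f'_c b) = 115.2/(0.85 × 2.95 × 14.4) = 3.1904 in.
With β₁ = 0.85, c = a/β₁ = 3.1904/0.85 = 3.75 in.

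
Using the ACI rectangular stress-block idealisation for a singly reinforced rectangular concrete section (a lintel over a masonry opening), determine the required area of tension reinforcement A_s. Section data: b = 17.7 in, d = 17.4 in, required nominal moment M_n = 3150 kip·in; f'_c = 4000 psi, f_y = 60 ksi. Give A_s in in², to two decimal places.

From M_n = 0.85 f'_c a b (d − a/2):
a = d − √(d² − 2M_n/(0.85 f'_c b)) = 17.4 − √(17.4² − 2 × 3150/(0.85 × 4 × 17.7)) = 3.326 in.
A_s = 0.85 f'_c a b / f_y = 0.85 × 4 × 3.326 × 17.7 / 60 = 3.336 in².

A_s ≈ 3.34 in²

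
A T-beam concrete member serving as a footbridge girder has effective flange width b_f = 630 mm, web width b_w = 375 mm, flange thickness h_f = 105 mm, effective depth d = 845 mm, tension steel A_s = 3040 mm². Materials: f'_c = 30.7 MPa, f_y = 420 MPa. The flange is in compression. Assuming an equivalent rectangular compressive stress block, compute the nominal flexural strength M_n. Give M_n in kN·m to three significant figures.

M_n ≈ 1030 kN·m

Tension: T = A_s f_y = 3040 × 420 = 1276800 N.
Try a within the flange: a = T/(0.85 f'_c b_f) = 1276800/(0.85 × 30.7 × 630) = 77.66 mm.
Since a = 77.66 ≤ h_f = 105 mm, the stress block lies entirely in the flange; analyse as a rectangular beam of width b_f.
M_n = T(d − a/2) = 1276800 × (845 − 38.83) = 1029.32 × 10⁶ N·mm.
M_n = 1029.32 kN·m.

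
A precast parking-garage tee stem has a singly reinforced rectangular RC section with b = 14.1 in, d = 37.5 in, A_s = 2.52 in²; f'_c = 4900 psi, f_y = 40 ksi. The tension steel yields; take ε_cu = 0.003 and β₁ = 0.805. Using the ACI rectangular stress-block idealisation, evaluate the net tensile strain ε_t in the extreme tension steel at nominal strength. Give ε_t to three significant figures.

ε_t ≈ 0.0498

a = A_s f_y/(0.85 f'_c b) = 1.716 in.
β₁ = 0.805, so c = a/β₁ = 1.716/0.805 = 2.132 in.
From the linear strain diagram with ε_cu = 0.003: ε_t = 0.003 (d − c)/c = 0.003 × (37.5 − 2.132)/2.132 = 0.0498.
Since ε_t ≥ 0.005, the section is tension-controlled.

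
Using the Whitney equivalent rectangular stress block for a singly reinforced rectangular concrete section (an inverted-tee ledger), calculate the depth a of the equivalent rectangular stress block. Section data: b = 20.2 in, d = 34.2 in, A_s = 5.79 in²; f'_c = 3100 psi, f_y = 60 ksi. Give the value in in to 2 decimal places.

T = A_s f_y = 5.79 × 60 = 347.4 kips.
a = T/(0.85 f'_c b) = 347.4/(0.85 × 3.1 × 20.2) = 6.53 in.

a ≈ 6.53 in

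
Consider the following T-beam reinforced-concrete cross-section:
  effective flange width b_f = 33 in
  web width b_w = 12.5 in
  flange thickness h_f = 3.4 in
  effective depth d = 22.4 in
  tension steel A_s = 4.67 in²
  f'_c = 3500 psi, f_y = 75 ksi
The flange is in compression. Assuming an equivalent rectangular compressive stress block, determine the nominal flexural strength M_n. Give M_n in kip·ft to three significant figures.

M_n ≈ 602 kip·ft

Tension: T = A_s f_y = 4.67 × 75 = 350.25 kips.
Try a within the flange: a = T/(0.85 f'_c b_f) = 350.25/(0.85 × 3.5 × 33) = 3.568 in.
a = 3.568 > h_f = 3.4 in: the block extends into the web. Split into flange-overhang and web parts.
C_f = 0.85 f'_c (b_f − b_w) h_f = 0.85 × 3.5 × (33 − 12.5) × 3.4 = 207.4 kips.
Remaining web compression depth: a_w = (T − C_f)/(0.85 f'_c b_w) = (350.25 − 207.4)/(0.85 × 3.5 × 12.5) = 3.841 in.
M_n = C_f(d − h_f/2) + (T − C_f)(d − a_w/2) = 207.4 × (22.4 − 1.7) + 142.85 × (22.4 − 1.9205) = 4293.2 + 2925.5 = 7218.7 kip·in.
M_n = 7218.7/12 = 601.56 kip·ft.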